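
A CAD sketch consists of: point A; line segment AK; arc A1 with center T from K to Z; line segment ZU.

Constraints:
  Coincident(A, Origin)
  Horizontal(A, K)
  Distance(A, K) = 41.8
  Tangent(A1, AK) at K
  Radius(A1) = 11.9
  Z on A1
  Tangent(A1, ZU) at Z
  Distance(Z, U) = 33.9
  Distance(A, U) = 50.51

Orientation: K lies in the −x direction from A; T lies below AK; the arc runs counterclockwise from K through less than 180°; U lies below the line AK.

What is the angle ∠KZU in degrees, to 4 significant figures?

111.6°

Checks: |TZ| = 11.90 ✓; ∠(TZ, ZU) = 90.00° ✓; |ZU| = 33.90 ✓; |AU| = 50.51 ✓.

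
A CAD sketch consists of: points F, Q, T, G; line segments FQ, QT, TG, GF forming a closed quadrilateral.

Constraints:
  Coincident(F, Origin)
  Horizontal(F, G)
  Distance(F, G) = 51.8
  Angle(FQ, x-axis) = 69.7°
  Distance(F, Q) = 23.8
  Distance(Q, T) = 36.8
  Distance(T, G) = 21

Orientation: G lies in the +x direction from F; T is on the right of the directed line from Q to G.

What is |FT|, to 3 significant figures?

32.3

Checks: |QT| = 36.80 ✓; |TG| = 21.00 ✓.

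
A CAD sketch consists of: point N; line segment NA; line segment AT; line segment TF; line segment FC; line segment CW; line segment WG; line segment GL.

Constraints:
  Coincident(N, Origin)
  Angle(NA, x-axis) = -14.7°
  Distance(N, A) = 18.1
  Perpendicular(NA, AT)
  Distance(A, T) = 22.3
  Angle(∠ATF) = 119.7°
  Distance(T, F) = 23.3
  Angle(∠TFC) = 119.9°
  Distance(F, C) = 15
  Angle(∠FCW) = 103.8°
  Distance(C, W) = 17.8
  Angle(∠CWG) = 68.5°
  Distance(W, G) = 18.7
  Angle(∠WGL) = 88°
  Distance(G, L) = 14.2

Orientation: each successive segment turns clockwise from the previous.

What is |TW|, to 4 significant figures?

31.00

∠TFC = 119.9° gives FC at 134.9° from the x-axis; with |FC| = 15.0, C = (-21.25, -21.57). ∠FCW = 103.8° gives CW at 58.70° from the x-axis; with |CW| = 17.8, W = (-12.00, -6.359). Then |TW| = |W − T| = 31.00.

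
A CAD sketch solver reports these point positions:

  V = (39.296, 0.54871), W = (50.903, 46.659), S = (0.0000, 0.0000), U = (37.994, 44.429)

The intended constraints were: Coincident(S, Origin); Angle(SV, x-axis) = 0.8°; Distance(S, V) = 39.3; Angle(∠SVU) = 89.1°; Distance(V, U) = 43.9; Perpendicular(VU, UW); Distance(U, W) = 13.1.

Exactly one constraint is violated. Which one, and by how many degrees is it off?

Perpendicular(VU, UW) — off by 8.10°.

S = (0.00, 0.00) ✓; SV at 0.8000° ✓; |SV| = 39.30 ✓; ∠SVU = 89.10° ✓; |VU| = 43.90 ✓; ∠(VU, UW) = 81.90° ✗; |UW| = 13.10 ✓.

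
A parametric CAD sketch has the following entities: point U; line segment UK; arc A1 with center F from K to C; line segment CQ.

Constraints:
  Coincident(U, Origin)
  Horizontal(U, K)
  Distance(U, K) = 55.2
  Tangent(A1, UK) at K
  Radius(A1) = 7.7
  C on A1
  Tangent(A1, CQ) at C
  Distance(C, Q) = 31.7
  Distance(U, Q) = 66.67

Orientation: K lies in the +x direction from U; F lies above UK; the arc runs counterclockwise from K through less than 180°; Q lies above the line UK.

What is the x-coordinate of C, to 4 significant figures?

62.55

U is at the origin; U and K share the same y with |UK| = 55.2 and K on the +x side, so K = (55.20, 0.000). The tangent condition forces FK to be normal to UK, so F = K + (0, 7.7) = (55.20, 7.700). Since FC ⟂ CQ (tangency), |FQ| = √(7.7² + 31.7²) = 32.62 regardless of where C sits on A1. So Q lies on both circle(U, 66.67) and circle(F, 32.62); the above-UK intersection is Q = (53.14, 40.26). C is the foot of the tangent from Q: C = (62.55, 9.985).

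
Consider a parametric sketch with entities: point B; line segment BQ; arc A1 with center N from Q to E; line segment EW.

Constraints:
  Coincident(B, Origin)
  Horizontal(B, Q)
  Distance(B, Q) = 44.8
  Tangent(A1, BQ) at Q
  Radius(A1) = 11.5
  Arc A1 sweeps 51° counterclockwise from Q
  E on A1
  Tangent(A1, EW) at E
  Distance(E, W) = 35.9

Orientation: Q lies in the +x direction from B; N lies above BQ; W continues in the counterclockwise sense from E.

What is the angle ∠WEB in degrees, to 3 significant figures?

134°

B is at the origin; BQ is horizontal with |BQ| = 44.8 and Q on the +x side, so Q = (44.8, 0.00). A1 meets BQ tangentially, so NQ is at right angles to BQ, so N = Q + (0, 11.5) = (44.8, 11.5). On A1, Q sits at bearing -90° from N; a 51° counterclockwise sweep puts E at bearing -39°, so E = N + 11.5·(cos -39°, sin -39°) = (53.7, 4.26). Tangency of A1 to EW means the radius NE is perpendicular to EW, so EW runs along (−sin -39°, cos -39°); with |EW| = 35.9, W = (76.3, 32.2). Then cos ∠WEB = EW·EB / (|EW||EB|), giving 134°.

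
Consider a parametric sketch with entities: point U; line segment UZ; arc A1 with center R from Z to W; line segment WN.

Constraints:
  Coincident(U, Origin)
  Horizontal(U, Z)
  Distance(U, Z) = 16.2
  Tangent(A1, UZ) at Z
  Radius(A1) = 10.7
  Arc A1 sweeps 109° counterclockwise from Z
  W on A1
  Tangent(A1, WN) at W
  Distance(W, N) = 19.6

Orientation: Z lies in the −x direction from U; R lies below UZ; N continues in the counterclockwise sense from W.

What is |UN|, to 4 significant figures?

38.31

On A1, Z sits at bearing 90° from R; a 109° counterclockwise sweep puts W at bearing 199°, so W = R + 10.7·(cos 199°, sin 199°) = (-26.32, -14.18). A1 meets WN tangentially, so RW is at right angles to WN, so WN runs along (−sin 199°, cos 199°); with |WN| = 19.6, N = (-19.94, -32.72). Then |UN| = |N − U| = 38.31.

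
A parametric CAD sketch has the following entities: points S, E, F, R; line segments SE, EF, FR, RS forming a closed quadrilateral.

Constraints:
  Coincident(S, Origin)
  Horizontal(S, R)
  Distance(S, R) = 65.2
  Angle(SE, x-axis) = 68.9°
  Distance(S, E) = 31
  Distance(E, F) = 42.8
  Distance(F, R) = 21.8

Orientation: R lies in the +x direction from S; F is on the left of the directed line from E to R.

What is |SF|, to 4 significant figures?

55.36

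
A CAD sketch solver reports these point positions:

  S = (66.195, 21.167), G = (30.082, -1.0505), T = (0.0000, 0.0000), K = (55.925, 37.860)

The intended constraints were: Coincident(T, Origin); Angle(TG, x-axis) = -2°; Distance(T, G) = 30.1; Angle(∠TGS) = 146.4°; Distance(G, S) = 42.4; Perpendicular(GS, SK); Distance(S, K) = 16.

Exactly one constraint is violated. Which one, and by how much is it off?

Distance(S, K) = 16 — off by 3.60.

T = (0.00, 0.00) ✓; TG at -2.000° ✓; |TG| = 30.10 ✓; ∠TGS = 146.4° ✓; |GS| = 42.40 ✓; ∠(GS, SK) = 90.00° ✓; |SK| = 19.60 ✗.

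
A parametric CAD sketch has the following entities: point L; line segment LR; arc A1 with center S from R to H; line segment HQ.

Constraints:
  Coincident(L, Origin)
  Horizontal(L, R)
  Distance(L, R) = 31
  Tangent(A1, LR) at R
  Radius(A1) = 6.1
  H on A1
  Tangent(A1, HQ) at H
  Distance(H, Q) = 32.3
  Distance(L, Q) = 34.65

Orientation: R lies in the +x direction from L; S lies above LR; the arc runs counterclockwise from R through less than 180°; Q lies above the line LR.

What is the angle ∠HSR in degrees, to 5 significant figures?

136.84°

Checks: L.y = 0.00, R.y = 0.00 ✓; |SH| = 6.100 ✓; ∠(SH, HQ) = 90.00° ✓; |HQ| = 32.30 ✓; |LQ| = 34.65 ✓.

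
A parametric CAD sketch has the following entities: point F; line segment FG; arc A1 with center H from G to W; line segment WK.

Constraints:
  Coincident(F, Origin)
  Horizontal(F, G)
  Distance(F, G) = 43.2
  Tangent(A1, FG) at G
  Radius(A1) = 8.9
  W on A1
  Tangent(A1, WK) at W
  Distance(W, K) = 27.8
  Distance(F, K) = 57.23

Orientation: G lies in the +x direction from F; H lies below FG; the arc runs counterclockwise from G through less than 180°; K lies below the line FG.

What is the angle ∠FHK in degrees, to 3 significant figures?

101°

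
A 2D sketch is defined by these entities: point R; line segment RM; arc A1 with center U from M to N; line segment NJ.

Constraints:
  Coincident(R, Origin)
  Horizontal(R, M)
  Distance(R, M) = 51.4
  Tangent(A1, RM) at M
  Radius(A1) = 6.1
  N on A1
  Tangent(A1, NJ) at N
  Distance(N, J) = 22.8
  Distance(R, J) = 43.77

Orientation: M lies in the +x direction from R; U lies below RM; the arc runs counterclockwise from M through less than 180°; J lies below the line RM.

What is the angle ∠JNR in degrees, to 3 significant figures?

70.0°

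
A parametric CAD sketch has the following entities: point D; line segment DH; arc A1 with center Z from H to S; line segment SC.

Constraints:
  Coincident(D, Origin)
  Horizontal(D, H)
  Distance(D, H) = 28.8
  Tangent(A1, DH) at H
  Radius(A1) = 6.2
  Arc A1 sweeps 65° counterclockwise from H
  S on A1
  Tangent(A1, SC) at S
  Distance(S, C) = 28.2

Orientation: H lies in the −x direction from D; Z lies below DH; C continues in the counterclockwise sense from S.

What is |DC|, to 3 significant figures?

54.7

D is at the origin; DH is horizontal with |DH| = 28.8 and H on the −x side, so H = (-28.8, 0.00). The tangent condition forces ZH to be normal to DH, so Z = H + (0, -6.2) = (-28.8, -6.20). On A1, H sits at bearing 90° from Z; a 65° counterclockwise sweep puts S at bearing 155°, so S = Z + 6.2·(cos 155°, sin 155°) = (-34.4, -3.58). A1 meets SC tangentially, so ZS is at right angles to SC, so SC runs along (−sin 155°, cos 155°); with |SC| = 28.2, C = (-46.3, -29.1). Then |DC| = |C − D| = 54.7.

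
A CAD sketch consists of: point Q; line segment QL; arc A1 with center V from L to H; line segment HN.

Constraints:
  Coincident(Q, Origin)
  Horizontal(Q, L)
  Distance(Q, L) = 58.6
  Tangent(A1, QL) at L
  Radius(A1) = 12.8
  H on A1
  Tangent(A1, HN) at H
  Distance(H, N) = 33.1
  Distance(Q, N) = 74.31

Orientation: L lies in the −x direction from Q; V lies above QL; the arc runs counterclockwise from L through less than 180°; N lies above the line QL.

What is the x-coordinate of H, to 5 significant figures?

-46.413

Checks: Q.y = 0.00, L.y = 0.00 ✓; |VH| = 12.80 ✓; ∠(VH, HN) = 90.00° ✓; |HN| = 33.10 ✓; |QN| = 74.31 ✓.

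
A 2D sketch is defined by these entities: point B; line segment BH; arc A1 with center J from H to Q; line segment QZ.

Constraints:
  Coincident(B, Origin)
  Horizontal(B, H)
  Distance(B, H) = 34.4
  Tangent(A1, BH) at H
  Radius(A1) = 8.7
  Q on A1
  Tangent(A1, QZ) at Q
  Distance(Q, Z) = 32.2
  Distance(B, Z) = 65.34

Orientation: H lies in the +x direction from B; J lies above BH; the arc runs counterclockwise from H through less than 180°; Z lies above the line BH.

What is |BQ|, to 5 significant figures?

42.663

B is at the origin; B and H share the same y with |BH| = 34.4 and H on the +x side, so H = (34.400, 0.0000). The tangent condition forces JH to be normal to BH, so J = H + (0, 8.7) = (34.400, 8.7000). Since JQ ⟂ QZ (tangency), |JZ| = √(8.7² + 32.2²) = 33.355 regardless of where Q sits on A1. So Z lies on both circle(B, 65.34) and circle(J, 33.355); the above-BH intersection is Z = (55.437, 34.584). Q is the foot of the tangent from Z: Q = (42.349, 5.1637).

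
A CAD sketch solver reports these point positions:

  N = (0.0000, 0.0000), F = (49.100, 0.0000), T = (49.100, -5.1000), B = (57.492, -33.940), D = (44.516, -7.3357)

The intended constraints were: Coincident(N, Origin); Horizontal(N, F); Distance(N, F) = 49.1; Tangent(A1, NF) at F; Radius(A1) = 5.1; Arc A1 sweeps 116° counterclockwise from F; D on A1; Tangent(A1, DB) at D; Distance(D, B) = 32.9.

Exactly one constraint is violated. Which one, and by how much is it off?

Distance(D, B) = 32.9 — off by 3.30.

N = (0.00, 0.00) ✓; N.y = 0.00, F.y = 0.00 ✓; |NF| = 49.10 ✓; ∠(TF, FN) = 90.00° ✓; |TF| = 5.100 ✓; bearing(T→D) − bearing(T→F) = 116.0° ✓; |TD| = 5.100 ✓; ∠(TD, DB) = 90.00° ✓; |DB| = 29.60 ✗.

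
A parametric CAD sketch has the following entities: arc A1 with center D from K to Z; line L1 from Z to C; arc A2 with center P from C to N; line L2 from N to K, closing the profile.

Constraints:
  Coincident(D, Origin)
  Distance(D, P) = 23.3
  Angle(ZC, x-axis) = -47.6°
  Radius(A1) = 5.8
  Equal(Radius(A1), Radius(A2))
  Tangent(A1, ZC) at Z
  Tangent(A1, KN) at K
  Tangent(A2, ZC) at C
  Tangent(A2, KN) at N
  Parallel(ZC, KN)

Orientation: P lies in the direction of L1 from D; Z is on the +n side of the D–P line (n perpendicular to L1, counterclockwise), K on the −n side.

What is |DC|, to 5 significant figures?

24.011

Tangency of A1 to both parallel lines with radius 5.8 puts Z and K at D ± 5.8·n: Z = (4.2830, 3.9110), K = (-4.2830, -3.9110). Equal radii place C and N the same way about P: C = P + 5.8·n = (19.994, -13.295), N = P − 5.8·n = (11.428, -21.117). Then |DC| = |C − D| = 24.011.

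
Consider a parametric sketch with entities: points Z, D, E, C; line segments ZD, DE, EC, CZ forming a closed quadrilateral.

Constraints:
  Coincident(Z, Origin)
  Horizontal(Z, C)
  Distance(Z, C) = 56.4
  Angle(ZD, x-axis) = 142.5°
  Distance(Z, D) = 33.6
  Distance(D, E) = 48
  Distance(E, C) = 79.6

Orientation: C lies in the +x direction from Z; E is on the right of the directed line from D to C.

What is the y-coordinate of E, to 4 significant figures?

-26.85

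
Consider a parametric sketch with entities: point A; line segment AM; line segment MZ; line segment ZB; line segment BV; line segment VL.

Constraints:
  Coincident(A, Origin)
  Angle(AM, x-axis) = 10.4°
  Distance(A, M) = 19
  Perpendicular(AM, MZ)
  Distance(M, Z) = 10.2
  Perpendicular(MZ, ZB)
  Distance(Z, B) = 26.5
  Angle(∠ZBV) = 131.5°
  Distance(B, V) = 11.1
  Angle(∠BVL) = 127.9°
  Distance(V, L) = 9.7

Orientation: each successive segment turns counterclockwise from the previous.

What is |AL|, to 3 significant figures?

15.1

∠ZBV = 131.5° gives BV at -121° from the x-axis; with |BV| = 11.1, V = (-15.0, -0.826). ∠BVL = 127.9° gives VL at -69.0° from the x-axis; with |VL| = 9.7, L = (-11.5, -9.88). Then |AL| = |L − A| = 15.1.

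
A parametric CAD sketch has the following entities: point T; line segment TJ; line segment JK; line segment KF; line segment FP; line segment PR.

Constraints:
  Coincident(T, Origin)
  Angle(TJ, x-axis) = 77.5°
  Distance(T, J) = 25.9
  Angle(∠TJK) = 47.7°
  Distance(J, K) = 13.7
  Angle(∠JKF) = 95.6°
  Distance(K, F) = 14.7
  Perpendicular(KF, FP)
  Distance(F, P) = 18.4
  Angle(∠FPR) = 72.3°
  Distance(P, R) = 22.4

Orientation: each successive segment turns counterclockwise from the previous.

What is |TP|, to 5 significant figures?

20.789

T is at the origin; TJ runs at 77.5° with length 25.9, so J = (5.6058, 25.286). ∠TJK = 47.7° gives JK at -150.20° from the x-axis; with |JK| = 13.7, K = (-6.2826, 18.478). ∠JKF = 95.6° gives KF at -65.800° from the x-axis; with |KF| = 14.7, F = (-0.25673, 5.0694). The perpendicularity gives FP at right angles to KF, so FP runs at 24.200°; with |FP| = 18.4, P = (16.526, 12.612). Then |TP| = |P − T| = 20.789.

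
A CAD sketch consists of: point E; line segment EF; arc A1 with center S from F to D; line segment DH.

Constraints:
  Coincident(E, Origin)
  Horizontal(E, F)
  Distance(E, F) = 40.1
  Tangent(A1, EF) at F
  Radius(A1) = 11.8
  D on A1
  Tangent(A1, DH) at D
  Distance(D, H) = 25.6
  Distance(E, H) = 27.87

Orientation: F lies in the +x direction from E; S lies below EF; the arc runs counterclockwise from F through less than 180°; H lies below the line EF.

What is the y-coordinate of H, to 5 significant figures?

-23.757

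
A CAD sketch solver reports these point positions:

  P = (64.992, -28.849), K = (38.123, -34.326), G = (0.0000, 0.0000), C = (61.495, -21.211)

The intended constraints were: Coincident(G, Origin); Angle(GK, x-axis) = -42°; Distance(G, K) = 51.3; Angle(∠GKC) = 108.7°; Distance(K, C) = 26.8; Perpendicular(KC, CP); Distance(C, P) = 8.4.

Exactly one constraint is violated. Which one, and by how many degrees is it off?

Perpendicular(KC, CP) — off by 4.70°.

G = (0.00, 0.00) ✓; GK at -42.00° ✓; |GK| = 51.30 ✓; ∠GKC = 108.7° ✓; |KC| = 26.80 ✓; ∠(KC, CP) = 94.70° ✗; |CP| = 8.400 ✓.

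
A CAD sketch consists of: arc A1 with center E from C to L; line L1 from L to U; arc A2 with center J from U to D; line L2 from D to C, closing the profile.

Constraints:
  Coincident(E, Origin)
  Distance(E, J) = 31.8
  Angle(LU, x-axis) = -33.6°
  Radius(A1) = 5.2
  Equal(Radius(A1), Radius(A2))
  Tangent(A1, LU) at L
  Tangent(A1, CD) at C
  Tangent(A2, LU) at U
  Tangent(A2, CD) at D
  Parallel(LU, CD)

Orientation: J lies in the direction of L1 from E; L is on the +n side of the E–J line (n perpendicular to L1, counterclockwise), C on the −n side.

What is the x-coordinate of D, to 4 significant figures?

23.61

Tangency of A1 to both parallel lines with radius 5.2 puts L and C at E ± 5.2·n: L = (2.878, 4.331), C = (-2.878, -4.331). Equal radii place U and D the same way about J: U = J + 5.2·n = (29.36, -13.27), D = J − 5.2·n = (23.61, -21.93). So D.x = 23.61.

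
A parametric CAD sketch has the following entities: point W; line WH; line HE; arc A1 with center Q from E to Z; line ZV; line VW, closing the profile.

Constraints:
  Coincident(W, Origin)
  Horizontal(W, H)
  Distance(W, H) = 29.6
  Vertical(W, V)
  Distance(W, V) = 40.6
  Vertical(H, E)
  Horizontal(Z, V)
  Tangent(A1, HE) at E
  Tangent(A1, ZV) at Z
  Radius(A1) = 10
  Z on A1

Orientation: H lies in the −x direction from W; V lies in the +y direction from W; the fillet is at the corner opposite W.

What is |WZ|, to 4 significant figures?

45.08

The virtual corner opposite W is at (-29.60, 40.60). The tangent condition forces QE to be normal to HE and A1 meets ZV tangentially, so QZ is at right angles to ZV, with radius 10.0, so the center Q sits 10.0 in from both sides at Q = (-19.60, 30.60). That places the tangent points at E = (-29.60, 30.60) on HE and Z = (-19.60, 40.60) on ZV. Then |WZ| = |Z − W| = 45.08.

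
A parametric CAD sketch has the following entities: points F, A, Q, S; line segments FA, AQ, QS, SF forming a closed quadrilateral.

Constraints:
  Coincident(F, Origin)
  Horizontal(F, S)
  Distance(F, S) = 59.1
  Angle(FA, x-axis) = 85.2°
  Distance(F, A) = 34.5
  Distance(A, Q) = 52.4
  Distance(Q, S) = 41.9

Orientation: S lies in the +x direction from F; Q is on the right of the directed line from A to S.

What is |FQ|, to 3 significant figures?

25.1

Checks: |AQ| = 52.40 ✓; |QS| = 41.90 ✓.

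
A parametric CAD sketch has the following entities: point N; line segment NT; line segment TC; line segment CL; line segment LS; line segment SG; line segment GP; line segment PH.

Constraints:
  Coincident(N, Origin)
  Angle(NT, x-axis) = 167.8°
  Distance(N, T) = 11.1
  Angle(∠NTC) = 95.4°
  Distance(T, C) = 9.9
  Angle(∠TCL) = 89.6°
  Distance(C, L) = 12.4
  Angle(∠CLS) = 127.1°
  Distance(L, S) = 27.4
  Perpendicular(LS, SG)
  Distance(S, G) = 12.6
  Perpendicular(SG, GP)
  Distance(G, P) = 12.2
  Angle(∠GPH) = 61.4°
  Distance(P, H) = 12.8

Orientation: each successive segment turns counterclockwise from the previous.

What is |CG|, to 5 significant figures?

34.985

N is at the origin; NT runs at 167.8° with length 11.1, so T = (-10.849, 2.3457). ∠NTC = 95.4° gives TC at -107.60° from the x-axis; with |TC| = 9.9, C = (-13.843, -7.0909). ∠TCL = 89.6° gives CL at -17.200° from the x-axis; with |CL| = 12.4, L = (-1.9973, -10.758). ∠CLS = 127.1° gives LS at 35.700° from the x-axis; with |LS| = 27.4, S = (20.254, 5.2314). LS is perpendicular to SG, so SG runs at 125.70°; with |SG| = 12.6, G = (12.901, 15.464). Then |CG| = |G − C| = 34.985.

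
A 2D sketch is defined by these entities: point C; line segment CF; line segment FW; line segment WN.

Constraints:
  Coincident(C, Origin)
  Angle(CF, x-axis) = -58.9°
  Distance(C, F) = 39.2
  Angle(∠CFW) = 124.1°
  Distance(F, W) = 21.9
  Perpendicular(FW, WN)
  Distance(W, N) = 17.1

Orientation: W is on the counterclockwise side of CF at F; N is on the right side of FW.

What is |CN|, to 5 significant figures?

66.192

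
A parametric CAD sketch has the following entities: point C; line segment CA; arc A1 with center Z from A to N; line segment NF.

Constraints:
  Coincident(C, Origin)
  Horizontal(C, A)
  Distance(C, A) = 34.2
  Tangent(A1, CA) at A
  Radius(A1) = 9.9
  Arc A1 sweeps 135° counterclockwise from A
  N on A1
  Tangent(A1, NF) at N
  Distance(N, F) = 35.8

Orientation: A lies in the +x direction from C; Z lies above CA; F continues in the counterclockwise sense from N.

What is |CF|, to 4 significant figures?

45.10

C is at the origin; CA is horizontal with |CA| = 34.2 and A on the +x side, so A = (34.20, 0.000). A1 meets CA tangentially, so ZA is at right angles to CA, so Z = A + (0, 9.9) = (34.20, 9.900). On A1, A sits at bearing -90° from Z; a 135° counterclockwise sweep puts N at bearing 45°, so N = Z + 9.9·(cos 45°, sin 45°) = (41.20, 16.90). A1 meets NF tangentially, so ZN is at right angles to NF, so NF runs along (−sin 45°, cos 45°); with |NF| = 35.8, F = (15.89, 42.21). Then |CF| = |F − C| = 45.10.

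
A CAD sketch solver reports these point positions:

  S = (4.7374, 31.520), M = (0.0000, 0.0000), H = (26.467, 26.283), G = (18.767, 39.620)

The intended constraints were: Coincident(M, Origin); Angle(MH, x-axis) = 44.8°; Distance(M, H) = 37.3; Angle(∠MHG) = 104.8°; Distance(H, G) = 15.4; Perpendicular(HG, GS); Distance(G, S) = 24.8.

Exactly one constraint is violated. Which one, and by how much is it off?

Distance(G, S) = 24.8 — off by 8.60.

M = (0.00, 0.00) ✓; MH at 44.80° ✓; |MH| = 37.30 ✓; ∠MHG = 104.8° ✓; |HG| = 15.40 ✓; ∠(HG, GS) = 90.00° ✓; |GS| = 16.20 ✗.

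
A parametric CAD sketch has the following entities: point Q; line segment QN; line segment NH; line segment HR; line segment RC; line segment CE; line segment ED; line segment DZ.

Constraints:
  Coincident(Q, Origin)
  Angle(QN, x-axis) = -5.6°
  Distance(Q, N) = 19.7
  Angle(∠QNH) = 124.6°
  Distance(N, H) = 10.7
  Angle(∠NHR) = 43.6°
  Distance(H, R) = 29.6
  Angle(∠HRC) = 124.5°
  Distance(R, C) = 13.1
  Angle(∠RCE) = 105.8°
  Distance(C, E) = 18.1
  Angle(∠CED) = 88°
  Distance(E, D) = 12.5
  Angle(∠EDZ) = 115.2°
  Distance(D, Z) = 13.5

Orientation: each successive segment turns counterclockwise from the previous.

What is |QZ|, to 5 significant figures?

7.0738

Q is at the origin; QN runs at -5.6° with length 19.7, so N = (19.606, -1.9224). ∠QNH = 124.6° gives NH at 49.800° from the x-axis; with |NH| = 10.7, H = (26.512, 6.2502). ∠NHR = 43.6° gives HR at -173.80° from the x-axis; with |HR| = 29.6, R = (-2.9145, 3.0535). ∠HRC = 124.5° gives RC at -118.30° from the x-axis; with |RC| = 13.1, C = (-9.1250, -8.4808). ∠RCE = 105.8° gives CE at -44.100° from the x-axis; with |CE| = 18.1, E = (3.8730, -21.077). ∠CED = 88.0° gives ED at 47.900° from the x-axis; with |ED| = 12.5, D = (12.253, -11.802). ∠EDZ = 115.2° gives DZ at 112.70° from the x-axis; with |DZ| = 13.5, Z = (7.0436, 0.65214). Then |QZ| = |Z − Q| = 7.0738.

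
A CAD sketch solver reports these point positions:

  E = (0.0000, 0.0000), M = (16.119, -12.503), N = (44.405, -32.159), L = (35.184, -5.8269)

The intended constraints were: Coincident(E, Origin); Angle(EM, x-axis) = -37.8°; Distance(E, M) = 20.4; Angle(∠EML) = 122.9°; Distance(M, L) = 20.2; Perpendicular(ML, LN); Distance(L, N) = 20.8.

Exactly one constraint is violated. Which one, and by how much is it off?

Distance(L, N) = 20.8 — off by 7.10.

E = (0.00, 0.00) ✓; EM at -37.80° ✓; |EM| = 20.40 ✓; ∠EML = 122.9° ✓; |ML| = 20.20 ✓; ∠(ML, LN) = 90.00° ✓; |LN| = 27.90 ✗.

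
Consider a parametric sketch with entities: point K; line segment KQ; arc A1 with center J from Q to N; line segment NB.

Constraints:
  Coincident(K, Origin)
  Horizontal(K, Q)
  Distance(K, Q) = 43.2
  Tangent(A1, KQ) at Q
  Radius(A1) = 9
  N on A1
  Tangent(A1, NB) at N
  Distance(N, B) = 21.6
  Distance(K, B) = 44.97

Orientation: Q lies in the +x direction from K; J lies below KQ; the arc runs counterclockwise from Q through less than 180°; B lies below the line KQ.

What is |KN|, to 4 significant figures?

35.28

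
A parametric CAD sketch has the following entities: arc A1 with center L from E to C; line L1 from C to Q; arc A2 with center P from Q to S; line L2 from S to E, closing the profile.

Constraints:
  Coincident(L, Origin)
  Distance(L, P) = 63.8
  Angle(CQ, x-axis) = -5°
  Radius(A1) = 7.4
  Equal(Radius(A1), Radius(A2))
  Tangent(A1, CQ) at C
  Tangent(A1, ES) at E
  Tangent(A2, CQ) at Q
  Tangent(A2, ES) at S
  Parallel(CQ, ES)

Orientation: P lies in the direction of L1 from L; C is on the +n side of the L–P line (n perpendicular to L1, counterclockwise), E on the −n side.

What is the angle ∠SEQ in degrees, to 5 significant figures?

13.060°

The slot axis is L1's direction at -5.0°, so u = (cos -5.0°, sin -5.0°) = (0.99619, -0.087156) and n = (−sin -5.0°, cos -5.0°) = (0.087156, 0.99619). L is at the origin and P lies 63.8 along u from L, so P = 63.8·u = (63.557, -5.5605). Tangency of A1 to both parallel lines with radius 7.4 puts C and E at L ± 7.4·n: C = (0.64495, 7.3718), E = (-0.64495, -7.3718). Equal radii place Q and S the same way about P: Q = P + 7.4·n = (64.202, 1.8113), S = P − 7.4·n = (62.912, -12.932). Then cos ∠SEQ = ES·EQ / (|ES||EQ|), giving 13.060°.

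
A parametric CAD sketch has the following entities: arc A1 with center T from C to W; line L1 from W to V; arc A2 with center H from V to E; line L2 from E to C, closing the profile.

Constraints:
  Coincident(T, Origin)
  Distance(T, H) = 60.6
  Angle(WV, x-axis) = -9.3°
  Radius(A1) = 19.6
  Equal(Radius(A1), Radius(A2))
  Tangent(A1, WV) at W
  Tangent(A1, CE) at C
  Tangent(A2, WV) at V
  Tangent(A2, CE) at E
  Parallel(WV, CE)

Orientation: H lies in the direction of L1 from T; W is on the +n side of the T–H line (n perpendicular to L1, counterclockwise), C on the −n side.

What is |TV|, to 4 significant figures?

63.69

The slot axis is L1's direction at -9.3°, so u = (cos -9.3°, sin -9.3°) = (0.9869, -0.1616) and n = (−sin -9.3°, cos -9.3°) = (0.1616, 0.9869). T is at the origin and H lies 60.6 along u from T, so H = 60.6·u = (59.80, -9.793). Tangency of A1 to both parallel lines with radius 19.6 puts W and C at T ± 19.6·n: W = (3.167, 19.34), C = (-3.167, -19.34). Equal radii place V and E the same way about H: V = H + 19.6·n = (62.97, 9.549), E = H − 19.6·n = (56.64, -29.14). Then |TV| = |V − T| = 63.69.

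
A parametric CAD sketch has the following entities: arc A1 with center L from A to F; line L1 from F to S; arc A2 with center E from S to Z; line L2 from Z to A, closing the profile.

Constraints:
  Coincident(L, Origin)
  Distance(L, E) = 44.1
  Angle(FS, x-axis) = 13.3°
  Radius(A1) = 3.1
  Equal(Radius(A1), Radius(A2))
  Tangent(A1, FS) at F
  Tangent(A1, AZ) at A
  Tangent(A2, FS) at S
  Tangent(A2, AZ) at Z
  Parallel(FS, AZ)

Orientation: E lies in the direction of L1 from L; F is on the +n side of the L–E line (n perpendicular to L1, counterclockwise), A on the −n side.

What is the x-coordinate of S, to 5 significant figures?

42.204

The slot axis is L1's direction at 13.3°, so u = (cos 13.3°, sin 13.3°) = (0.97318, 0.23005) and n = (−sin 13.3°, cos 13.3°) = (-0.23005, 0.97318). L is at the origin and E lies 44.1 along u from L, so E = 44.1·u = (42.917, 10.145). Tangency of A1 to both parallel lines with radius 3.1 puts F and A at L ± 3.1·n: F = (-0.71315, 3.0169), A = (0.71315, -3.0169). Equal radii place S and Z the same way about E: S = E + 3.1·n = (42.204, 13.162), Z = E − 3.1·n = (43.630, 7.1283). So S.x = 42.204.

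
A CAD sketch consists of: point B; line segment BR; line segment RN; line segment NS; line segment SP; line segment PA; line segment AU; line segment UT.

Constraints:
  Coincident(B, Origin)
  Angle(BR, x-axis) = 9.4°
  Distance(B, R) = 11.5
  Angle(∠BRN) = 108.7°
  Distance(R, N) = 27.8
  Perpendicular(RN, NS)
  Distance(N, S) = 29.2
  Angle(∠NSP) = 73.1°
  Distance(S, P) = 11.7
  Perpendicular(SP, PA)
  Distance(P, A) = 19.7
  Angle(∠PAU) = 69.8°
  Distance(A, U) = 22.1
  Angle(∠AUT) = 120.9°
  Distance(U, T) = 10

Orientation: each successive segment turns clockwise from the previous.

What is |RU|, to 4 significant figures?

44.81

The perpendicularity gives PA at right angles to SP, so PA runs at 11.20°; with |PA| = 19.7, A = (15.73, -21.09). ∠PAU = 69.8° gives AU at -99.00° from the x-axis; with |AU| = 22.1, U = (12.28, -42.92). Then |RU| = |U − R| = 44.81.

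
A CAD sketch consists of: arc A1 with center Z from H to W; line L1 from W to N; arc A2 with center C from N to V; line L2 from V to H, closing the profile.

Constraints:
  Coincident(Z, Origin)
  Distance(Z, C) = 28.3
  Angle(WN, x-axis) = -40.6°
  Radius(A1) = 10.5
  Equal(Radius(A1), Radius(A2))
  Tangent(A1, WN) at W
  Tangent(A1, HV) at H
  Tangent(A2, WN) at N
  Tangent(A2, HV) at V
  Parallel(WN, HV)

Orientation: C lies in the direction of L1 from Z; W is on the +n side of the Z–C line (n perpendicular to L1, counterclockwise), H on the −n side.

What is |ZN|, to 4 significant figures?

30.19

Tangency of A1 to both parallel lines with radius 10.5 puts W and H at Z ± 10.5·n: W = (6.833, 7.972), H = (-6.833, -7.972). Equal radii place N and V the same way about C: N = C + 10.5·n = (28.32, -10.44), V = C − 10.5·n = (14.65, -26.39). Then |ZN| = |N − Z| = 30.19.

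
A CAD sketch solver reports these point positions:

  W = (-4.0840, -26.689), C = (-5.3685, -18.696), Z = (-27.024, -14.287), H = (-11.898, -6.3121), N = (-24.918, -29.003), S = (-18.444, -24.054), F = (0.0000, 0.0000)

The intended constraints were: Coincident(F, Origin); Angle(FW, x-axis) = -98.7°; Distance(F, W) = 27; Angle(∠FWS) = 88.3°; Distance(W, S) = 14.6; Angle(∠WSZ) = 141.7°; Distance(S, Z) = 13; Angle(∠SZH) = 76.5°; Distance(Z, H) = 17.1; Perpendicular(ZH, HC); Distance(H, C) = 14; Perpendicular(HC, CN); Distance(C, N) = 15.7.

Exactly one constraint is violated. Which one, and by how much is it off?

Distance(C, N) = 15.7 — off by 6.40.

F = (0.00, 0.00) ✓; FW at -98.70° ✓; |FW| = 27.00 ✓; ∠FWS = 88.30° ✓; |WS| = 14.60 ✓; ∠WSZ = 141.7° ✓; |SZ| = 13.00 ✓; ∠SZH = 76.50° ✓; |ZH| = 17.10 ✓; ∠(ZH, HC) = 90.00° ✓; |HC| = 14.00 ✓; ∠(HC, CN) = 90.00° ✓; |CN| = 22.10 ✗.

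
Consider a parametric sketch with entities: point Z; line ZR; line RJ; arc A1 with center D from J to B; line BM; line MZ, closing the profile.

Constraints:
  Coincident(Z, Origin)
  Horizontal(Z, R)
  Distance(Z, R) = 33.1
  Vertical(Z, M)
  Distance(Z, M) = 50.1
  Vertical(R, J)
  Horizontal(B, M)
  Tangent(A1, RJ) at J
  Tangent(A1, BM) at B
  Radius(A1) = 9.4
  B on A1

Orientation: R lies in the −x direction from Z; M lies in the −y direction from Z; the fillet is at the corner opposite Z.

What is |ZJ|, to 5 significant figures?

52.460

Z is at the origin; Z and R share the same y with |ZR| = 33.1 and R on the −x side, so R = (-33.100, 0.0000). ZM is vertical with |ZM| = 50.1 and M on the −y side, so M = (0.0000, -50.100). The virtual corner opposite Z is at (-33.100, -50.100). A1 meets RJ tangentially, so DJ is at right angles to RJ and A1 meets BM tangentially, so DB is at right angles to BM, with radius 9.4, so the center D sits 9.4 in from both sides at D = (-23.700, -40.700). That places the tangent points at J = (-33.100, -40.700) on RJ and B = (-23.700, -50.100) on BM. Then |ZJ| = |J − Z| = 52.460.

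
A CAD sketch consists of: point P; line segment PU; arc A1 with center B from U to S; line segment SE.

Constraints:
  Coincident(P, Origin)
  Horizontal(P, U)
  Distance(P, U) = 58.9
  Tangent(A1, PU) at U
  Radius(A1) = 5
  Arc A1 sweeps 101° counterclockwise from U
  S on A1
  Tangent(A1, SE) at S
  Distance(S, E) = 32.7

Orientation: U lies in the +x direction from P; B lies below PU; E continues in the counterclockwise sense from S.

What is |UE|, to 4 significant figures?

38.08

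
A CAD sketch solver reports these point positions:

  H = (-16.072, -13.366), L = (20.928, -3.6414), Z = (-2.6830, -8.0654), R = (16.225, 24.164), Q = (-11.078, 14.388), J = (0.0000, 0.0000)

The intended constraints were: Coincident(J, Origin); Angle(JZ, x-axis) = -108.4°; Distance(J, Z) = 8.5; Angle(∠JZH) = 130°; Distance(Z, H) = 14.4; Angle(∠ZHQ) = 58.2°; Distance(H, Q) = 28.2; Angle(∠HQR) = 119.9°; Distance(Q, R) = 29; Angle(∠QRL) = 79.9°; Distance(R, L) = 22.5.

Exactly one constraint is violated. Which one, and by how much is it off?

Distance(R, L) = 22.5 — off by 5.70.

J = (0.00, 0.00) ✓; JZ at -108.4° ✓; |JZ| = 8.500 ✓; ∠JZH = 130.0° ✓; |ZH| = 14.40 ✓; ∠ZHQ = 58.20° ✓; |HQ| = 28.20 ✓; ∠HQR = 119.9° ✓; |QR| = 29.00 ✓; ∠QRL = 79.90° ✓; |RL| = 28.20 ✗.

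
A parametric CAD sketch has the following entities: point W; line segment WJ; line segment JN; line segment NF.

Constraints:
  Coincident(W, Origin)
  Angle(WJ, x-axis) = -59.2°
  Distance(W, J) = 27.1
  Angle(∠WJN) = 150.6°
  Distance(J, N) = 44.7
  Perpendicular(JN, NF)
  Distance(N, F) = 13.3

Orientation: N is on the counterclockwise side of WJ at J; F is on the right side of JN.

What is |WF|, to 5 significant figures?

73.307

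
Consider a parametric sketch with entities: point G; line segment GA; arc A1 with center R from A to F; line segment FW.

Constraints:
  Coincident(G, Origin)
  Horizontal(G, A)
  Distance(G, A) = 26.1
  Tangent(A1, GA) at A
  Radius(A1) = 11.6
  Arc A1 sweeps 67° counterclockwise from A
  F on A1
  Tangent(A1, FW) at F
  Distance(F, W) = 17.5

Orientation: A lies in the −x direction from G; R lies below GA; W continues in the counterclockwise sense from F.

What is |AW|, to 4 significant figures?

29.05

On A1, A sits at bearing 90° from R; a 67° counterclockwise sweep puts F at bearing 157°, so F = R + 11.6·(cos 157°, sin 157°) = (-36.78, -7.068). Since A1 is tangent to FW there, RF ⟂ FW, so FW runs along (−sin 157°, cos 157°); with |FW| = 17.5, W = (-43.62, -23.18). Then |AW| = |W − A| = 29.05.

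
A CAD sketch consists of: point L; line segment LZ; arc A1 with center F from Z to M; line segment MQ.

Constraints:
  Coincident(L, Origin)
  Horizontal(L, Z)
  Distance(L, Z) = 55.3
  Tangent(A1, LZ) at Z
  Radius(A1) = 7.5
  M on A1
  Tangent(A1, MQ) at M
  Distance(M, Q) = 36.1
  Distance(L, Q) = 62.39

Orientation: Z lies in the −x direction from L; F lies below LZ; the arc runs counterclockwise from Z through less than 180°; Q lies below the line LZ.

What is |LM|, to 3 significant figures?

62.9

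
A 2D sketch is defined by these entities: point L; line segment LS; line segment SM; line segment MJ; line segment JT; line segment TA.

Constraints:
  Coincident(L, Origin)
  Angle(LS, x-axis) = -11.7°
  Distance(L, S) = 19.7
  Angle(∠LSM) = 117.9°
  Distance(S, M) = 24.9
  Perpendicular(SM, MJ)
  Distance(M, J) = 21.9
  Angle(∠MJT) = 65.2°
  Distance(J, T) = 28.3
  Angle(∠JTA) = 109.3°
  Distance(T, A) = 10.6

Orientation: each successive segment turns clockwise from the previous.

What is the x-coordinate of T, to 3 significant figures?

9.44

L is at the origin; LS runs at -11.7° with length 19.7, so S = (19.3, -3.99). ∠LSM = 117.9° gives SM at -73.8° from the x-axis; with |SM| = 24.9, M = (26.2, -27.9). SM ⟂ MJ, so MJ runs at -164°; with |MJ| = 21.9, J = (5.21, -34.0). ∠MJT = 65.2° gives JT at 81.4° from the x-axis; with |JT| = 28.3, T = (9.44, -6.03). So T.x = 9.44.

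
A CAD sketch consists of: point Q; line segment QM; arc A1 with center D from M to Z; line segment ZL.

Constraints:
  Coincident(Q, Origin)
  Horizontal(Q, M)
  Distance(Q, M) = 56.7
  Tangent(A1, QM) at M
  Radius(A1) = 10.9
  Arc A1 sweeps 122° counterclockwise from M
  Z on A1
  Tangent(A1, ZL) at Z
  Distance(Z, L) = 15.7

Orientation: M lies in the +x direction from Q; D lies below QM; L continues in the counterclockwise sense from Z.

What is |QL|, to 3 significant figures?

63.3

Q is at the origin; Q and M share the same y with |QM| = 56.7 and M on the +x side, so M = (56.7, 0.00). A1 meets QM tangentially, so DM is at right angles to QM, so D = M + (0, -10.9) = (56.7, -10.9). On A1, M sits at bearing 90° from D; a 122° counterclockwise sweep puts Z at bearing 212°, so Z = D + 10.9·(cos 212°, sin 212°) = (47.5, -16.7). Since A1 is tangent to ZL there, DZ ⟂ ZL, so ZL runs along (−sin 212°, cos 212°); with |ZL| = 15.7, L = (55.8, -30.0). Then |QL| = |L − Q| = 63.3.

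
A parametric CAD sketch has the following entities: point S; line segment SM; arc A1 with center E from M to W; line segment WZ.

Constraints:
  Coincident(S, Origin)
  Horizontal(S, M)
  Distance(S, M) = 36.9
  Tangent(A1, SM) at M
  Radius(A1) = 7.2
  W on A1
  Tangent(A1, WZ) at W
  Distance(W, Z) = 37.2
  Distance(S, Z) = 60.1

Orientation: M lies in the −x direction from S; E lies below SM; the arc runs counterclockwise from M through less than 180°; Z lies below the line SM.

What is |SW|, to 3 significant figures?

44.8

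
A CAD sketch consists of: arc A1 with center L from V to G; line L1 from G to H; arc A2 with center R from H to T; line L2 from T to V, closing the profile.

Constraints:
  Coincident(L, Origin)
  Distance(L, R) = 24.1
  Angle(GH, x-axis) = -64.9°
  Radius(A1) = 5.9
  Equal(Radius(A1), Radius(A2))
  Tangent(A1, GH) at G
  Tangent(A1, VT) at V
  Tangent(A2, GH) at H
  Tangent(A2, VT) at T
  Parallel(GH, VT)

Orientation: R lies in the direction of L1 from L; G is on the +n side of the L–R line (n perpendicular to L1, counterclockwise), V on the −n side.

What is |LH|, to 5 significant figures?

24.812

The slot axis is L1's direction at -64.9°, so u = (cos -64.9°, sin -64.9°) = (0.42420, -0.90557) and n = (−sin -64.9°, cos -64.9°) = (0.90557, 0.42420). L is at the origin and R lies 24.1 along u from L, so R = 24.1·u = (10.223, -21.824). Tangency of A1 to both parallel lines with radius 5.9 puts G and V at L ± 5.9·n: G = (5.3429, 2.5028), V = (-5.3429, -2.5028). Equal radii place H and T the same way about R: H = R + 5.9·n = (15.566, -19.321), T = R − 5.9·n = (4.8804, -24.327). Then |LH| = |H − L| = 24.812.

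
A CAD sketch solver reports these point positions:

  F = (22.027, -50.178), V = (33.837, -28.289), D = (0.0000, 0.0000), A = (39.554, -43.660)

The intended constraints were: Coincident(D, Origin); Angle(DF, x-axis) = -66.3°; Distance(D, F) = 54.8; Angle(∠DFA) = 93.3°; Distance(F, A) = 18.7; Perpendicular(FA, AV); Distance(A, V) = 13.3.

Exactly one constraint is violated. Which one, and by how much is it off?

Distance(A, V) = 13.3 — off by 3.10.

D = (0.00, 0.00) ✓; DF at -66.30° ✓; |DF| = 54.80 ✓; ∠DFA = 93.30° ✓; |FA| = 18.70 ✓; ∠(FA, AV) = 90.00° ✓; |AV| = 16.40 ✗.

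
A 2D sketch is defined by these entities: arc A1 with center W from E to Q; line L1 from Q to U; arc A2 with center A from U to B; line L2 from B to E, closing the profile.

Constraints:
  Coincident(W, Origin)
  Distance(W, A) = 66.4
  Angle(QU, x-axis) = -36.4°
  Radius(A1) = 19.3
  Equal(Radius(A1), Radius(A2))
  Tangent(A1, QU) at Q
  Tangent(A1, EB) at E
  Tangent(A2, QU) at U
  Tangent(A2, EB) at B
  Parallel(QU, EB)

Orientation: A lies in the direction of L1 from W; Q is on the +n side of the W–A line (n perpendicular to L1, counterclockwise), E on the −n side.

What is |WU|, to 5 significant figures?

69.148

The slot axis is L1's direction at -36.4°, so u = (cos -36.4°, sin -36.4°) = (0.80489, -0.59342) and n = (−sin -36.4°, cos -36.4°) = (0.59342, 0.80489). W is at the origin and A lies 66.4 along u from W, so A = 66.4·u = (53.445, -39.403). Tangency of A1 to both parallel lines with radius 19.3 puts Q and E at W ± 19.3·n: Q = (11.453, 15.534), E = (-11.453, -15.534). Equal radii place U and B the same way about A: U = A + 19.3·n = (64.898, -23.869), B = A − 19.3·n = (41.992, -54.937). Then |WU| = |U − W| = 69.148.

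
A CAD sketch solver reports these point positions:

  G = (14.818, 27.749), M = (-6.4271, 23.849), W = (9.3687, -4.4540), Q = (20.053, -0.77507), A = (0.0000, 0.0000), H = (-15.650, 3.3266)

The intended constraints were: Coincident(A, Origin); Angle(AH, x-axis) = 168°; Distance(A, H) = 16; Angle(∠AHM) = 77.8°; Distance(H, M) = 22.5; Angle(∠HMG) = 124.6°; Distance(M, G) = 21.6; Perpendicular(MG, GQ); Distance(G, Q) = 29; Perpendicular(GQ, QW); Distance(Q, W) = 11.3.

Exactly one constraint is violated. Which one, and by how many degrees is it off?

Perpendicular(GQ, QW) — off by 8.60°.

A = (0.00, 0.00) ✓; AH at 168.0° ✓; |AH| = 16.00 ✓; ∠AHM = 77.80° ✓; |HM| = 22.50 ✓; ∠HMG = 124.6° ✓; |MG| = 21.60 ✓; ∠(MG, GQ) = 90.00° ✓; |GQ| = 29.00 ✓; ∠(GQ, QW) = 81.40° ✗; |QW| = 11.30 ✓.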